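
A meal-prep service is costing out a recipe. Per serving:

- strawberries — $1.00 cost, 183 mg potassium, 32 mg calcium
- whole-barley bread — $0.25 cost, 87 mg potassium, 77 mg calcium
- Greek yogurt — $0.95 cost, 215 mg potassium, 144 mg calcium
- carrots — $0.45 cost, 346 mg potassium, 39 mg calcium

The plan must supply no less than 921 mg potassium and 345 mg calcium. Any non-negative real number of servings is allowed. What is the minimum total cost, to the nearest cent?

$1.69

The cheapest plan sits at a corner of the feasible region — with two constraints it uses at most two foods.
strawberries only: max(921/183, 345/32) = 10.78 servings → $10.78.
whole-barley bread only: max(921/87, 345/77) = 10.59 servings → $2.65.
Greek yogurt only: max(921/215, 345/144) = 4.284 servings → $4.07.
carrots only: max(921/346, 345/39) = 8.846 servings → $3.98.
strawberries + whole-barley bread with both tight: 3.617 servings and 2.977 servings → $4.36.
strawberries + Greek yogurt with both tight: 3.002 servings and 1.729 servings → $4.64.
strawberries + carrots: intersection lies outside the first quadrant.
whole-barley bread + Greek yogurt: intersection lies outside the first quadrant.
whole-barley bread + carrots with both tight: 3.589 servings and 1.759 servings → $1.69.
Greek yogurt + carrots with both tight: 2.014 servings and 1.41 servings → $2.55.
So the least-cost plan costs $1.69.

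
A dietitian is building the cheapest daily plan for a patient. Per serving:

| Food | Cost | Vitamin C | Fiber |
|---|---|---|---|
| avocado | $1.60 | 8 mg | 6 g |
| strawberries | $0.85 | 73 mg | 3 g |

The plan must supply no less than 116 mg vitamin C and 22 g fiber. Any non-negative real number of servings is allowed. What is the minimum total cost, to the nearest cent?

$5.93

avocado only: max(116/8, 22/6) = 14.5 servings → $23.20.
strawberries only: max(116/73, 22/3) = 7.333 servings → $6.23.
avocado + strawberries with both tight: 3.039 servings and 1.256 servings → $5.93.
Cheapest feasible corner: $5.93.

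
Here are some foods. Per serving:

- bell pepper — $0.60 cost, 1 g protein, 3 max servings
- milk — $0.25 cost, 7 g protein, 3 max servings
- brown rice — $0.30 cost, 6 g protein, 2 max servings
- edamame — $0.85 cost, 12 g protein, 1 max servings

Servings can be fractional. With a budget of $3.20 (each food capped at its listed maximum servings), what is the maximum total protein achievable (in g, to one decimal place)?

Protein per dollar: milk 28, brown rice 20, edamame 14.12, bell pepper 1.667.
Take 3 servings of milk: spends $0.75, +21.0 g protein (running total 21.0 g).
Take 2 servings of brown rice: spends $0.60, +12.0 g protein (running total 33.0 g).
Take 1 serving of edamame: spends $0.85, +12.0 g protein (running total 45.0 g).
Take 1.667 servings of bell pepper: spends $1.00, +1.7 g protein (running total 46.7 g).
Filling greedily by protein-per-dollar is optimal for one linear limit, giving 46.7 g.

46.7 g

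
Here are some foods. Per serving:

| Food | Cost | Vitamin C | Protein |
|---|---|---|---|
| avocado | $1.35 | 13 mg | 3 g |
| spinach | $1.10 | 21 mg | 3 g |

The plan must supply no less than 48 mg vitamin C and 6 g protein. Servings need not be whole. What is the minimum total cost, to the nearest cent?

The cheapest plan sits at a corner of the feasible region — with two constraints it uses at most two foods.
avocado only: max(48/13, 6/3) = 3.692 servings → $4.98.
spinach only: max(48/21, 6/3) = 2.286 servings → $2.51.
avocado + spinach: the both-tight solution has a negative serving — not a feasible corner.
So the least-cost plan costs $2.51.

$2.51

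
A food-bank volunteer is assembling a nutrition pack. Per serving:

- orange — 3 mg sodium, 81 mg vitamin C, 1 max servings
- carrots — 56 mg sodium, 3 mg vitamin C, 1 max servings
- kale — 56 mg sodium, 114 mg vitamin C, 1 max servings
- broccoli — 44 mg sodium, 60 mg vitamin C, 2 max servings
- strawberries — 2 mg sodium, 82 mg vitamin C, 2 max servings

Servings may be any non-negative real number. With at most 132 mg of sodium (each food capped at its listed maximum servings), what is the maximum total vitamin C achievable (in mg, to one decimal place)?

Vitamin C per mg sodium: strawberries 41, orange 27, kale 2.036, broccoli 1.364, carrots 0.05357.
Take 2 servings of strawberries: uses 4 mg sodium, +164.0 mg vitamin C (running total 164.0 mg).
Take 1 serving of orange: uses 3 mg sodium, +81.0 mg vitamin C (running total 245.0 mg).
Take 1 serving of kale: uses 56 mg sodium, +114.0 mg vitamin C (running total 359.0 mg).
Take 1.568 servings of broccoli: uses 69 mg sodium, +94.1 mg vitamin C (running total 453.1 mg).
Filling greedily by vitamin C-per-mg sodium is optimal for one linear limit, giving 453.1 mg.

453.1 mg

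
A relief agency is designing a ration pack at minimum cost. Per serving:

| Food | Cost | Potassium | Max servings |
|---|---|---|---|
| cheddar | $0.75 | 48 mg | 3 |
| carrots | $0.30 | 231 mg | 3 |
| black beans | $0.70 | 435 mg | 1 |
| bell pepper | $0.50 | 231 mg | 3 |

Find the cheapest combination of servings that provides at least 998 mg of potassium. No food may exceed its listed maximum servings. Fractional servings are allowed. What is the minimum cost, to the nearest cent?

$1.39

Cost per mg of potassium: carrots $0.0013, black beans $0.0016, bell pepper $0.0022, cheddar $0.0156.
Take 3 servings of carrots: +693.0 mg potassium for $0.90 (total $0.90, still need 305.0 mg).
Take 0.7011 servings of black beans: +305.0 mg potassium for $0.49 (total $1.39, still need 0.0 mg).
Filling from the cheapest source first is optimal under one linear minimum: $1.39.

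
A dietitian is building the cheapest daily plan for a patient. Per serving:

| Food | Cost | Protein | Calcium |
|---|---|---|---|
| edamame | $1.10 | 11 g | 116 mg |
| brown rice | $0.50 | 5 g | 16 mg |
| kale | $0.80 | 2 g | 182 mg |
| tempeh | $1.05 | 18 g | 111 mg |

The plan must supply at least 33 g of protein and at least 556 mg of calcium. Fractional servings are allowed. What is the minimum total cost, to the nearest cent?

$3.34

This is a tiny linear program; its minimum lies at a vertex of the feasible set. List the vertices and price them.
edamame only: max(33/11, 556/116) = 4.793 servings → $5.27.
brown rice only: max(33/5, 556/16) = 34.75 servings → $17.38.
kale only: max(33/2, 556/182) = 16.5 servings → $13.20.
tempeh only: max(33/18, 556/111) = 5.009 servings → $5.26.
edamame + brown rice: intersection lies outside the first quadrant.
edamame + kale with both tight: 2.765 servings and 1.293 servings → $4.08.
edamame + tempeh: intersection lies outside the first quadrant.
brown rice + kale with both tight: 5.574 servings and 2.565 servings → $4.84.
brown rice + tempeh with both targets exact would need a negative amount; discard.
kale + tempeh with both tight: 2.078 servings and 1.602 servings → $3.34.
Cheapest feasible corner: $3.34.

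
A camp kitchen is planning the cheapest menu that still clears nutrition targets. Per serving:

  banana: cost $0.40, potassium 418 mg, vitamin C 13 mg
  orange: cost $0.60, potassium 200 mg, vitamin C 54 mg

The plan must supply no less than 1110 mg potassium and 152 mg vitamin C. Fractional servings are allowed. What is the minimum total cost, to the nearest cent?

Minimising a linear cost over {potassium ≥ 1110, vitamin C ≥ 152, servings ≥ 0} — the optimum is at a vertex, using one or two foods.
banana only: max(1110/418, 152/13) = 11.69 servings → $4.68.
orange only: max(1110/200, 152/54) = 5.55 servings → $3.33.
banana + orange with both tight: 1.479 servings and 2.459 servings → $2.07.
The minimum over all feasible corners is $2.07.

$2.07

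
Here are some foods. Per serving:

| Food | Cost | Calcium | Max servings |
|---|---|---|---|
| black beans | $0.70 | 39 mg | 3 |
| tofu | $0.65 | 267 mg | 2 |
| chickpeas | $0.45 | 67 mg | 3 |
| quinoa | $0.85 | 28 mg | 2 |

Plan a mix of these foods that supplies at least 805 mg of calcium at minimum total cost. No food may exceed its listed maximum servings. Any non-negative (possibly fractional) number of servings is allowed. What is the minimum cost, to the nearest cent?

$3.91

Cost per mg of calcium: tofu $0.0024, chickpeas $0.0067, black beans $0.0179, quinoa $0.0304.
Take 2 servings of tofu: +534.0 mg calcium for $1.30 (total $1.30, still need 271.0 mg).
Take 3 servings of chickpeas: +201.0 mg calcium for $1.35 (total $2.65, still need 70.0 mg).
Take 1.795 servings of black beans: +70.0 mg calcium for $1.26 (total $3.91, still need 0.0 mg).
Greedy by cheapest-per-mg is optimal for a single linear constraint, so the minimum cost is $3.91.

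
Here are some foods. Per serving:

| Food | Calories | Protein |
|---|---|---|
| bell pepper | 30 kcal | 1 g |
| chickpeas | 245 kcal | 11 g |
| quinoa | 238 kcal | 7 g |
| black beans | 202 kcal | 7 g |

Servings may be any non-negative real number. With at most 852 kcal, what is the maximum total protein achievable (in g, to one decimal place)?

38.3 g

Protein per kcal: chickpeas 0.0449, black beans 0.03465, bell pepper 0.03333, quinoa 0.02941.
With no serving limits, spend the whole calories allowance on chickpeas: 852 kcal / 245 kcal × 11 g = 38.3 g.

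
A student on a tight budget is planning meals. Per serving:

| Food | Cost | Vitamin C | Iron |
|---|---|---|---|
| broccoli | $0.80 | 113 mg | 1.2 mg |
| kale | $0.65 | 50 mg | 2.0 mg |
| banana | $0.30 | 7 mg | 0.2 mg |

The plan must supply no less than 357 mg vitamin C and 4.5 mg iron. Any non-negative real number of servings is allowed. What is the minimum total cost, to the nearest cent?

$2.67

broccoli only: max(357/113, 4.5/1.2) = 3.75 servings → $3.00.
kale only: max(357/50, 4.5/2.0) = 7.14 servings → $4.64.
banana only: max(357/7, 4.5/0.2) = 51 servings → $15.30.
broccoli + kale with both tight: 2.946 servings and 0.4825 servings → $2.67.
broccoli + banana with both tight: 2.81 servings and 5.641 servings → $3.94.
kale + banana: the both-tight solution has a negative serving — not a feasible corner.
So the least-cost plan costs $2.67.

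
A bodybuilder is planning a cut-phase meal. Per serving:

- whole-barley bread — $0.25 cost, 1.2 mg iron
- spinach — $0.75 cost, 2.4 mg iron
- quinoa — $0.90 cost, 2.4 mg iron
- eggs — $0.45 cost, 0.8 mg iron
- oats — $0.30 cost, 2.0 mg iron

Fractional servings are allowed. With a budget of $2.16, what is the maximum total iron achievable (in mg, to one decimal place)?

Iron per dollar: oats 6.667, whole-barley bread 4.8, spinach 3.2, quinoa 2.667, eggs 1.778.
With no serving limits, spend the whole cost allowance on oats: $2.16 / $0.30 × 2.0 mg = 14.4 mg.

14.4 mg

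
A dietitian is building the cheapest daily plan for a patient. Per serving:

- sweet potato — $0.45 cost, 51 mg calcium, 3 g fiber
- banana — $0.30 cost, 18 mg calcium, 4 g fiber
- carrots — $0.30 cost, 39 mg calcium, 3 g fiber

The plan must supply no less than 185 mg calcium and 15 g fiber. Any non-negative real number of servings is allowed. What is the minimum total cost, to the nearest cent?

$1.47

sweet potato only: max(185/51, 15/3) = 5 servings → $2.25.
banana only: max(185/18, 15/4) = 10.28 servings → $3.08.
carrots only: max(185/39, 15/3) = 5 servings → $1.50.
sweet potato + banana with both tight: 3.133 servings and 1.4 servings → $1.83.
sweet potato + carrots with both targets exact would need a negative amount; discard.
banana + carrots with both tight: 0.2941 servings and 4.608 servings → $1.47.
So the least-cost plan costs $1.47.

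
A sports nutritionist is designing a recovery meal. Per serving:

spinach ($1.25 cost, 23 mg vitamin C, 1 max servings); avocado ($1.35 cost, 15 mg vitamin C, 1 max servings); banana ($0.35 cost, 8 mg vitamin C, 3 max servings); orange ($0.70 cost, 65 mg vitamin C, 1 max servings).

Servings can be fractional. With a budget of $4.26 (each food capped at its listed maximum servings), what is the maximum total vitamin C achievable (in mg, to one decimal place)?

126.0 mg

Vitamin C per dollar: orange 92.86, banana 22.86, spinach 18.4, avocado 11.11.
Take 1 serving of orange: spends $0.70, +65.0 mg vitamin C (running total 65.0 mg).
Take 3 servings of banana: spends $1.05, +24.0 mg vitamin C (running total 89.0 mg).
Take 1 serving of spinach: spends $1.25, +23.0 mg vitamin C (running total 112.0 mg).
Take 0.9333 servings of avocado: spends $1.26, +14.0 mg vitamin C (running total 126.0 mg).
Greedy by best ratio exhausts the cost allowance optimally: 126.0 mg.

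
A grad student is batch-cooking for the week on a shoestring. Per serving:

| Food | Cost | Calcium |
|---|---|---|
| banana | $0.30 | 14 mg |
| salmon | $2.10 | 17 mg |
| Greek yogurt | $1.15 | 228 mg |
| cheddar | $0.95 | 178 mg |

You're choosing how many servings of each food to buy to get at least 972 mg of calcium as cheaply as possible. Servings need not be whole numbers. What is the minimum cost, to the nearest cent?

Cost per mg of calcium: Greek yogurt $0.0050, cheddar $0.0053, banana $0.0214, salmon $0.1235.
With no serving limits, use only Greek yogurt: 972 mg / 228 mg = 4.263 servings × $1.15 = $4.90.

$4.90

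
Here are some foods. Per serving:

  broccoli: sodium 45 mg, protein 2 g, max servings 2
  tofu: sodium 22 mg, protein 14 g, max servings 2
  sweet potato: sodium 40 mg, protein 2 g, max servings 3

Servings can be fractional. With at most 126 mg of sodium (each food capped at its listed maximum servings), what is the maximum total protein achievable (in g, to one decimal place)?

32.1 g

Protein per mg sodium: tofu 0.6364, sweet potato 0.05, broccoli 0.04444.
Take 2 servings of tofu: uses 44 mg sodium, +28.0 g protein (running total 28.0 g).
Take 2.05 servings of sweet potato: uses 82 mg sodium, +4.1 g protein (running total 32.1 g).
Greedy by best ratio exhausts the sodium allowance optimally: 32.1 g.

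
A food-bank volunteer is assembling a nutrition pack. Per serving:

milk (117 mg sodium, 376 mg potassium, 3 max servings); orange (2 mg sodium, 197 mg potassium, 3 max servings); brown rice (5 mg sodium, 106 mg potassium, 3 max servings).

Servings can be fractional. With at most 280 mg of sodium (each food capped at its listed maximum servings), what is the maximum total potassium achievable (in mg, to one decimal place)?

Potassium per mg sodium: orange 98.5, brown rice 21.2, milk 3.214.
Take 3 servings of orange: uses 6 mg sodium, +591.0 mg potassium (running total 591.0 mg).
Take 3 servings of brown rice: uses 15 mg sodium, +318.0 mg potassium (running total 909.0 mg).
Take 2.214 servings of milk: uses 259 mg sodium, +832.3 mg potassium (running total 1741.3 mg).
Filling greedily by potassium-per-mg sodium is optimal for one linear limit, giving 1741.3 mg.

1741.3 mg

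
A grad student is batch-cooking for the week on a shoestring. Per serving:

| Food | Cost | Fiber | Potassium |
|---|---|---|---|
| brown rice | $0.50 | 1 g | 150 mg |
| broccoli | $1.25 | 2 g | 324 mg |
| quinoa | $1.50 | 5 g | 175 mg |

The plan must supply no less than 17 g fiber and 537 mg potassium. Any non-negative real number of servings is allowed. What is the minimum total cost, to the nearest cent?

With two linear requirements the optimum uses one or two foods; enumerate the corners.
brown rice only: max(17/1, 537/150) = 17 servings → $8.50.
broccoli only: max(17/2, 537/324) = 8.5 servings → $10.62.
quinoa only: max(17/5, 537/175) = 3.4 servings → $5.10.
brown rice + broccoli: the both-tight solution has a negative serving — not a feasible corner.
brown rice + quinoa: the both-tight solution has a negative serving — not a feasible corner.
broccoli + quinoa: intersection lies outside the first quadrant.
Cheapest feasible corner: $5.10.

$5.10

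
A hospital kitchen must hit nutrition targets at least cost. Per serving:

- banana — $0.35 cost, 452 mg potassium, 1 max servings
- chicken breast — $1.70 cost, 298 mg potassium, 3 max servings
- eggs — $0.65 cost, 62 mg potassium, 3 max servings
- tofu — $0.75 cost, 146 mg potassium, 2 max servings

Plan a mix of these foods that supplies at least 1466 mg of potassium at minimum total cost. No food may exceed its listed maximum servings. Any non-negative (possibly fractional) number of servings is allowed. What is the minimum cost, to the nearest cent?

$5.97

Cost per mg of potassium: banana $0.0008, tofu $0.0051, chicken breast $0.0057, eggs $0.0105.
Take 1 serving of banana: +452.0 mg potassium for $0.35 (total $0.35, still need 1014.0 mg).
Take 2 servings of tofu: +292.0 mg potassium for $1.50 (total $1.85, still need 722.0 mg).
Take 2.423 servings of chicken breast: +722.0 mg potassium for $4.12 (total $5.97, still need 0.0 mg).
Greedy by cheapest-per-mg is optimal for a single linear constraint, so the minimum cost is $5.97.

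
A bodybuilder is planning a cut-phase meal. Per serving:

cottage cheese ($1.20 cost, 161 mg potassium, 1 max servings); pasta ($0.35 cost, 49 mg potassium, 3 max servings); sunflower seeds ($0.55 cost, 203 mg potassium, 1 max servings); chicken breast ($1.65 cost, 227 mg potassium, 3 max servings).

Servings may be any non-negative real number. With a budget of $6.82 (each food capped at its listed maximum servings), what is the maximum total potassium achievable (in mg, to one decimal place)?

Potassium per dollar: sunflower seeds 369.1, pasta 140, chicken breast 137.6, cottage cheese 134.2.
Take 1 serving of sunflower seeds: spends $0.55, +203.0 mg potassium (running total 203.0 mg).
Take 3 servings of pasta: spends $1.05, +147.0 mg potassium (running total 350.0 mg).
Take 3 servings of chicken breast: spends $4.95, +681.0 mg potassium (running total 1031.0 mg).
Take 0.225 servings of cottage cheese: spends $0.27, +36.2 mg potassium (running total 1067.2 mg).
Greedy by best ratio exhausts the cost allowance optimally: 1067.2 mg.

1067.2 mg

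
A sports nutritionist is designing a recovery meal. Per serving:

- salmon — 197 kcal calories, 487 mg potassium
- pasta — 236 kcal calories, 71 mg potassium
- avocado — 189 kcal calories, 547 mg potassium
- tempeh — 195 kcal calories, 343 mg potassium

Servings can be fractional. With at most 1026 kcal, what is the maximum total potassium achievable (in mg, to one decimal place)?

Potassium per kcal: avocado 2.894, salmon 2.472, tempeh 1.759, pasta 0.3008.
With no serving limits, spend the whole calories allowance on avocado: 1026 kcal / 189 kcal × 547 mg = 2969.4 mg.

2969.4 mg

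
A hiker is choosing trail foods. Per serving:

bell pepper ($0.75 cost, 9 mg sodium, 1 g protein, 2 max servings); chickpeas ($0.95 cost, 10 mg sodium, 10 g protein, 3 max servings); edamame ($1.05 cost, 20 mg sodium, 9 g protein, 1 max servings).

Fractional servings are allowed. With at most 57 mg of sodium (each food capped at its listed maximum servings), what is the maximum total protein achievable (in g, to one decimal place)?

Protein per mg sodium: chickpeas 1, edamame 0.45, bell pepper 0.1111.
Take 3 servings of chickpeas: uses 30 mg sodium, +30.0 g protein (running total 30.0 g).
Take 1 serving of edamame: uses 20 mg sodium, +9.0 g protein (running total 39.0 g).
Take 0.7778 servings of bell pepper: uses 7 mg sodium, +0.8 g protein (running total 39.8 g).
Greedy by best ratio exhausts the sodium allowance optimally: 39.8 g.

39.8 g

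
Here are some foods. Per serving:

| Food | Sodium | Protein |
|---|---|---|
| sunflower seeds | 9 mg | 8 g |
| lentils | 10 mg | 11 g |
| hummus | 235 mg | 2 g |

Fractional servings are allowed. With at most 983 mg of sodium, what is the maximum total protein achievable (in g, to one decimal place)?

1081.3 g

Protein per mg sodium: lentils 1.1, sunflower seeds 0.8889, hummus 0.008511.
With no serving limits, spend the whole sodium allowance on lentils: 983 mg / 10 mg × 11 g = 1081.3 g.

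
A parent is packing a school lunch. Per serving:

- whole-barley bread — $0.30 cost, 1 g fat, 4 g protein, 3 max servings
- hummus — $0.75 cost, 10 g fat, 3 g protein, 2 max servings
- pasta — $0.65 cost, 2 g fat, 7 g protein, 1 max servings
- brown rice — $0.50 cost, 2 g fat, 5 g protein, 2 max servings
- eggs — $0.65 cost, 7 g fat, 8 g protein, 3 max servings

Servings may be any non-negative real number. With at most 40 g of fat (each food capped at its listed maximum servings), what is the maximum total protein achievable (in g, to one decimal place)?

56.0 g

Protein per g fat: whole-barley bread 4, pasta 3.5, brown rice 2.5, eggs 1.143, hummus 0.3.
Take 3 servings of whole-barley bread: uses 3 g fat, +12.0 g protein (running total 12.0 g).
Take 1 serving of pasta: uses 2 g fat, +7.0 g protein (running total 19.0 g).
Take 2 servings of brown rice: uses 4 g fat, +10.0 g protein (running total 29.0 g).
Take 3 servings of eggs: uses 21 g fat, +24.0 g protein (running total 53.0 g).
Take 1 serving of hummus: uses 10 g fat, +3.0 g protein (running total 56.0 g).
Greedy by best ratio exhausts the fat allowance optimally: 56.0 g.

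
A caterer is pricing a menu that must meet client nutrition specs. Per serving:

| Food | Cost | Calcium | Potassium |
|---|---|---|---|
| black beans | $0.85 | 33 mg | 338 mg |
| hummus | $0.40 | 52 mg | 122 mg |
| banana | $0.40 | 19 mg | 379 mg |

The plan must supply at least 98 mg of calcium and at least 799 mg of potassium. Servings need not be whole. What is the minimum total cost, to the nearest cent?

For a min-cost LP with two ≥-constraints, a basic feasible solution has at most two positive variables.
black beans only: max(98/33, 799/338) = 2.97 servings → $2.52.
hummus only: max(98/52, 799/122) = 6.549 servings → $2.62.
banana only: max(98/19, 799/379) = 5.158 servings → $2.06.
black beans + hummus with both tight: 2.184 servings and 0.4987 servings → $2.06.
black beans + banana with both targets exact would need a negative amount; discard.
hummus + banana with both tight: 1.263 servings and 1.702 servings → $1.19.
The minimum over all feasible corners is $1.19.

$1.19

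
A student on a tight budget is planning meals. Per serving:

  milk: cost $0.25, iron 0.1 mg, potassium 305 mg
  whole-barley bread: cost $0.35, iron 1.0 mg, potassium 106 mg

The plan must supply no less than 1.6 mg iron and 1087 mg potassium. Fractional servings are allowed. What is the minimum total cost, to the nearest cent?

The cheapest plan sits at a corner of the feasible region — with two constraints it uses at most two foods.
milk only: max(1.6/0.1, 1087/305) = 16 servings → $4.00.
whole-barley bread only: max(1.6/1.0, 1087/106) = 10.25 servings → $3.59.
milk + whole-barley bread with both tight: 3.116 servings and 1.288 servings → $1.23.
Cheapest feasible corner: $1.23.

$1.23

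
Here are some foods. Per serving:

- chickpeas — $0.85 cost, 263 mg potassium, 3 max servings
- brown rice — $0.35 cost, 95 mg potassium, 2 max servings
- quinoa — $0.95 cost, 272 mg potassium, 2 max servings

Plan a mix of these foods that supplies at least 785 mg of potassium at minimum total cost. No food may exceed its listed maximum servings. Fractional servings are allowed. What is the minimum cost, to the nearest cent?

Cost per mg of potassium: chickpeas $0.0032, quinoa $0.0035, brown rice $0.0037.
Take 2.985 servings of chickpeas: +785.0 mg potassium for $2.54 (total $2.54, still need 0.0 mg).
Filling from the cheapest source first is optimal under one linear minimum: $2.54.

$2.54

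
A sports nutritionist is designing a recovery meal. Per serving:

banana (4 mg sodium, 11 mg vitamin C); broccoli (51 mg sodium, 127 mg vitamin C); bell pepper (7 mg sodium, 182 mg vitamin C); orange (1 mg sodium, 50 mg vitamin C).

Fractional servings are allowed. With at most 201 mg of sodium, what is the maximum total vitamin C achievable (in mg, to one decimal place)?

Vitamin C per mg sodium: orange 50, bell pepper 26, banana 2.75, broccoli 2.49.
With no serving limits, spend the whole sodium allowance on orange: 201 mg / 1 mg × 50 mg = 10050.0 mg.

10050.0 mg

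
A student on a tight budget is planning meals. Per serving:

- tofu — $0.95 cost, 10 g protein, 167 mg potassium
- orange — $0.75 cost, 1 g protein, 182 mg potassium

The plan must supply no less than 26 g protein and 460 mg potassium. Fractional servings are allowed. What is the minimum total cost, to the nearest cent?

Compare the cost at each extreme point of the feasible region.
tofu only: max(26/10, 460/167) = 2.754 servings → $2.62.
orange only: max(26/1, 460/182) = 26 servings → $19.50.
tofu + orange with both tight: 2.584 servings and 0.1561 servings → $2.57.
So the least-cost plan costs $2.57.

$2.57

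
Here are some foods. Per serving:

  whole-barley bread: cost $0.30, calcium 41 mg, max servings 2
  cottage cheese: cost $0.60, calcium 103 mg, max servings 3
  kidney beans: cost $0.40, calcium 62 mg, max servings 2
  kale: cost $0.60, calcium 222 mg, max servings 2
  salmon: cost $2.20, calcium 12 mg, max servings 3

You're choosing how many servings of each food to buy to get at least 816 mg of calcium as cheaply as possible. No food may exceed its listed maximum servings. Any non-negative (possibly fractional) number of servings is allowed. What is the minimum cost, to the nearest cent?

Cost per mg of calcium: kale $0.0027, cottage cheese $0.0058, kidney beans $0.0065, whole-barley bread $0.0073, salmon $0.1833.
Take 2 servings of kale: +444.0 mg calcium for $1.20 (total $1.20, still need 372.0 mg).
Take 3 servings of cottage cheese: +309.0 mg calcium for $1.80 (total $3.00, still need 63.0 mg).
Take 1.016 servings of kidney beans: +63.0 mg calcium for $0.41 (total $3.41, still need 0.0 mg).
Greedy by cheapest-per-mg is optimal for a single linear constraint, so the minimum cost is $3.41.

$3.41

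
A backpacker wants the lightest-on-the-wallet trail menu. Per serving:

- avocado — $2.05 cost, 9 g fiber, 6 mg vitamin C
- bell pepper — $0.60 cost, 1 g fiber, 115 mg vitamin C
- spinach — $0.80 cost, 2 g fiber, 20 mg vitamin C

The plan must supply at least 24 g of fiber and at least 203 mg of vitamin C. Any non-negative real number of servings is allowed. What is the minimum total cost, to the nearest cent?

$6.08

A basic optimal solution has at most two foods positive. Try each food alone and each pair with both targets met exactly.
avocado only: max(24/9, 203/6) = 33.83 servings → $69.36.
bell pepper only: max(24/1, 203/115) = 24 servings → $14.40.
spinach only: max(24/2, 203/20) = 12 servings → $9.60.
avocado + bell pepper with both tight: 2.485 servings and 1.636 servings → $6.08.
avocado + spinach with both tight: 0.4405 servings and 10.02 servings → $8.92.
bell pepper + spinach: intersection lies outside the first quadrant.
Cheapest feasible corner: $6.08.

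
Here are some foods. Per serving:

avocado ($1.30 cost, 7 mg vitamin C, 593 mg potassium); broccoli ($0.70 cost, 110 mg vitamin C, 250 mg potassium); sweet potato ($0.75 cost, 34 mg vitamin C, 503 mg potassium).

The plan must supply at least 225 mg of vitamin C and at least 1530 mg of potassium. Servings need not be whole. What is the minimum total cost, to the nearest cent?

$2.71

This is a tiny linear program; its minimum lies at a vertex of the feasible set. List the vertices and price them.
avocado only: max(225/7, 1530/593) = 32.14 servings → $41.79.
broccoli only: max(225/110, 1530/250) = 6.12 servings → $4.28.
sweet potato only: max(225/34, 1530/503) = 6.618 servings → $4.96.
avocado + broccoli with both tight: 1.765 servings and 1.933 servings → $3.65.
avocado + sweet potato with both targets exact would need a negative amount; discard.
broccoli + sweet potato with both tight: 1.306 servings and 2.393 servings → $2.71.
So the least-cost plan costs $2.71.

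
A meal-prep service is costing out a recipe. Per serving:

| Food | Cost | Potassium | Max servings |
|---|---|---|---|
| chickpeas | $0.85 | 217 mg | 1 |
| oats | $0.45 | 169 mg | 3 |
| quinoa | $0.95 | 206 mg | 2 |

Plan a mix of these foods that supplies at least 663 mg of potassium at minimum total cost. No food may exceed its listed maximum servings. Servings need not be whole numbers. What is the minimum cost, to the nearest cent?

$1.96

Cost per mg of potassium: oats $0.0027, chickpeas $0.0039, quinoa $0.0046.
Take 3 servings of oats: +507.0 mg potassium for $1.35 (total $1.35, still need 156.0 mg).
Take 0.7189 servings of chickpeas: +156.0 mg potassium for $0.61 (total $1.96, still need 0.0 mg).
Filling from the cheapest source first is optimal under one linear minimum: $1.96.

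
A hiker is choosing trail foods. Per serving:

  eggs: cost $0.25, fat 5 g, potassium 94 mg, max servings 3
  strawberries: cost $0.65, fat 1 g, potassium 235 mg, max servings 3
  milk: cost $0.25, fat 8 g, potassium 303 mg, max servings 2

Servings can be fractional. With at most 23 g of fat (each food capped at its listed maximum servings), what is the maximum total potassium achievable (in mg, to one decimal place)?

Potassium per g fat: strawberries 235, milk 37.88, eggs 18.8.
Take 3 servings of strawberries: uses 3 g fat, +705.0 mg potassium (running total 705.0 mg).
Take 2 servings of milk: uses 16 g fat, +606.0 mg potassium (running total 1311.0 mg).
Take 0.8 servings of eggs: uses 4 g fat, +75.2 mg potassium (running total 1386.2 mg).
Filling greedily by potassium-per-g fat is optimal for one linear limit, giving 1386.2 mg.

1386.2 mg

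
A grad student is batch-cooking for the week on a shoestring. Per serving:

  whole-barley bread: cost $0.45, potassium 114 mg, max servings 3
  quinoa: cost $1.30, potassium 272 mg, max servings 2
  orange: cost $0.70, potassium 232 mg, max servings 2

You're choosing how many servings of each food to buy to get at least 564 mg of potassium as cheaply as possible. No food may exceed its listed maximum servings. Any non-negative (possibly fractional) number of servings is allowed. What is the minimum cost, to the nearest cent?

Cost per mg of potassium: orange $0.0030, whole-barley bread $0.0039, quinoa $0.0048.
Take 2 servings of orange: +464.0 mg potassium for $1.40 (total $1.40, still need 100.0 mg).
Take 0.8772 servings of whole-barley bread: +100.0 mg potassium for $0.39 (total $1.79, still need 0.0 mg).
Filling from the cheapest source first is optimal under one linear minimum: $1.79.

$1.79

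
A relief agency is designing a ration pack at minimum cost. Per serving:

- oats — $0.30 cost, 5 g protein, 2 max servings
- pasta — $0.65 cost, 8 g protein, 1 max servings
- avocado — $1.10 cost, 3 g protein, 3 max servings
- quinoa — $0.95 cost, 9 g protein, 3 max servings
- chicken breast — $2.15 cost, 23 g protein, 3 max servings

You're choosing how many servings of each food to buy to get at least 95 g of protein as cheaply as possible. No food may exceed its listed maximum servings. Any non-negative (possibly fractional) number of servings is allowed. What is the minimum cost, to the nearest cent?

Cost per g of protein: oats $0.0600, pasta $0.0813, chicken breast $0.0935, quinoa $0.1056, avocado $0.3667.
Take 2 servings of oats: +10.0 g protein for $0.60 (total $0.60, still need 85.0 g).
Take 1 serving of pasta: +8.0 g protein for $0.65 (total $1.25, still need 77.0 g).
Take 3 servings of chicken breast: +69.0 g protein for $6.45 (total $7.70, still need 8.0 g).
Take 0.8889 servings of quinoa: +8.0 g protein for $0.84 (total $8.54, still need 0.0 g).
Filling from the cheapest source first is optimal under one linear minimum: $8.54.

$8.54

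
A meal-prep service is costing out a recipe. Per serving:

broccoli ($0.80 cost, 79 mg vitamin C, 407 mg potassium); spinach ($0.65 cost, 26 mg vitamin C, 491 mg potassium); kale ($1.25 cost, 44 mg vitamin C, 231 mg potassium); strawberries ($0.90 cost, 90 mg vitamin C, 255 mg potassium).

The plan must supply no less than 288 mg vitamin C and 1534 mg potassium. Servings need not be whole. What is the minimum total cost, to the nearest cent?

broccoli only: max(288/79, 1534/407) = 3.769 servings → $3.02.
spinach only: max(288/26, 1534/491) = 11.08 servings → $7.20.
kale only: max(288/44, 1534/231) = 6.641 servings → $8.30.
strawberries only: max(288/90, 1534/255) = 6.016 servings → $5.41.
broccoli + spinach with both tight: 3.599 servings and 0.1407 servings → $2.97.
broccoli + kale: intersection lies outside the first quadrant.
broccoli + strawberries with both targets exact would need a negative amount; discard.
spinach + kale with both tight: 0.06206 servings and 6.509 servings → $8.18.
spinach + strawberries with both tight: 1.72 servings and 2.703 servings → $3.55.
kale + strawberries with both targets exact would need a negative amount; discard.
So the least-cost plan costs $2.97.

$2.97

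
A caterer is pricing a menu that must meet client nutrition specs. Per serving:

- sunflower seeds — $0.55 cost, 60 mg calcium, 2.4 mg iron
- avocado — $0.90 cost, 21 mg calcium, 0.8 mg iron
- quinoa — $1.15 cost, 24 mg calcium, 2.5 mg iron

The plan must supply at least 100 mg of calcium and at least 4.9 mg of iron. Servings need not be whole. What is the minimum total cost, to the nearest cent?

A basic optimal solution has at most two foods positive. Try each food alone and each pair with both targets met exactly.
sunflower seeds only: max(100/60, 4.9/2.4) = 2.042 servings → $1.12.
avocado only: max(100/21, 4.9/0.8) = 6.125 servings → $5.51.
quinoa only: max(100/24, 4.9/2.5) = 4.167 servings → $4.79.
sunflower seeds + avocado with both targets exact would need a negative amount; discard.
sunflower seeds + quinoa with both tight: 1.433 servings and 0.5844 servings → $1.46.
avocado + quinoa with both tight: 3.976 servings and 0.6877 servings → $4.37.
Cheapest feasible corner: $1.12.

$1.12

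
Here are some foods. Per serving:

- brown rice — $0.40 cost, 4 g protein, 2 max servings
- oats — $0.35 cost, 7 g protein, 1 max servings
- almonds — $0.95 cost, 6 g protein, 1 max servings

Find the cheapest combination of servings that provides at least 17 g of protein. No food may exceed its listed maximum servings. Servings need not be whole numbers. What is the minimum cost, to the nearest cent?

Cost per g of protein: oats $0.0500, brown rice $0.1000, almonds $0.1583.
Take 1 serving of oats: +7.0 g protein for $0.35 (total $0.35, still need 10.0 g).
Take 2 servings of brown rice: +8.0 g protein for $0.80 (total $1.15, still need 2.0 g).
Take 0.3333 servings of almonds: +2.0 g protein for $0.32 (total $1.47, still need 0.0 g).
Greedy by cheapest-per-g is optimal for a single linear constraint, so the minimum cost is $1.47.

$1.47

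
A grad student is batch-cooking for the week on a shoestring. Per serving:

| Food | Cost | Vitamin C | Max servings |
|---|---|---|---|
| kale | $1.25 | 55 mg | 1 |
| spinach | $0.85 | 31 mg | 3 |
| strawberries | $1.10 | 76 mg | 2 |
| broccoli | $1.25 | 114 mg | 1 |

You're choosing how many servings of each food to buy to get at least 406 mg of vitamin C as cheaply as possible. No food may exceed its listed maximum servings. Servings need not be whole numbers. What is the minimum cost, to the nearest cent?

$7.03

Cost per mg of vitamin C: broccoli $0.0110, strawberries $0.0145, kale $0.0227, spinach $0.0274.
Take 1 serving of broccoli: +114.0 mg vitamin C for $1.25 (total $1.25, still need 292.0 mg).
Take 2 servings of strawberries: +152.0 mg vitamin C for $2.20 (total $3.45, still need 140.0 mg).
Take 1 serving of kale: +55.0 mg vitamin C for $1.25 (total $4.70, still need 85.0 mg).
Take 2.742 servings of spinach: +85.0 mg vitamin C for $2.33 (total $7.03, still need 0.0 mg).
Filling from the cheapest source first is optimal under one linear minimum: $7.03.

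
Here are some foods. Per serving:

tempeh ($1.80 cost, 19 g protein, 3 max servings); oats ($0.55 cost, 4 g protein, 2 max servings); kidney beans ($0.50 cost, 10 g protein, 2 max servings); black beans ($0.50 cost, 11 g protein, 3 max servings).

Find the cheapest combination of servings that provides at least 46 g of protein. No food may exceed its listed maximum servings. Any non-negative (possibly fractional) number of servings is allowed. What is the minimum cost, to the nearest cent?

$2.15

Cost per g of protein: black beans $0.0455, kidney beans $0.0500, tempeh $0.0947, oats $0.1375.
Take 3 servings of black beans: +33.0 g protein for $1.50 (total $1.50, still need 13.0 g).
Take 1.3 servings of kidney beans: +13.0 g protein for $0.65 (total $2.15, still need 0.0 g).
Filling from the cheapest source first is optimal under one linear minimum: $2.15.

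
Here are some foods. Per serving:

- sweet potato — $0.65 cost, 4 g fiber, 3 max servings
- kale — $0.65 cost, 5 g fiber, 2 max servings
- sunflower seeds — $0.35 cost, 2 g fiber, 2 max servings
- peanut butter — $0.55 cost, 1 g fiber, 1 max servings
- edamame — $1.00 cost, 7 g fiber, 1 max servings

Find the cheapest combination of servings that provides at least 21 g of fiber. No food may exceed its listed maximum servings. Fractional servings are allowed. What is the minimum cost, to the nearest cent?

$2.95

Cost per g of fiber: kale $0.1300, edamame $0.1429, sweet potato $0.1625, sunflower seeds $0.1750, peanut butter $0.5500.
Take 2 servings of kale: +10.0 g fiber for $1.30 (total $1.30, still need 11.0 g).
Take 1 serving of edamame: +7.0 g fiber for $1.00 (total $2.30, still need 4.0 g).
Take 1 serving of sweet potato: +4.0 g fiber for $0.65 (total $2.95, still need 0.0 g).
Filling from the cheapest source first is optimal under one linear minimum: $2.95.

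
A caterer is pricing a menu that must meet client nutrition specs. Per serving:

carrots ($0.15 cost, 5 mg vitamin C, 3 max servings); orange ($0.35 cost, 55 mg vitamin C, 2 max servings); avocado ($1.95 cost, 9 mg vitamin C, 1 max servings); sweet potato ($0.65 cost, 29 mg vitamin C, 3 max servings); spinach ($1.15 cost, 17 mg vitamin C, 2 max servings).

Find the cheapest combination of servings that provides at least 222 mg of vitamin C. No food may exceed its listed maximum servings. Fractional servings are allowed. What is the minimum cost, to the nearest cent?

Cost per mg of vitamin C: orange $0.0064, sweet potato $0.0224, carrots $0.0300, spinach $0.0676, avocado $0.2167.
Take 2 servings of orange: +110.0 mg vitamin C for $0.70 (total $0.70, still need 112.0 mg).
Take 3 servings of sweet potato: +87.0 mg vitamin C for $1.95 (total $2.65, still need 25.0 mg).
Take 3 servings of carrots: +15.0 mg vitamin C for $0.45 (total $3.10, still need 10.0 mg).
Take 0.5882 servings of spinach: +10.0 mg vitamin C for $0.68 (total $3.78, still need 0.0 mg).
Greedy by cheapest-per-mg is optimal for a single linear constraint, so the minimum cost is $3.78.

$3.78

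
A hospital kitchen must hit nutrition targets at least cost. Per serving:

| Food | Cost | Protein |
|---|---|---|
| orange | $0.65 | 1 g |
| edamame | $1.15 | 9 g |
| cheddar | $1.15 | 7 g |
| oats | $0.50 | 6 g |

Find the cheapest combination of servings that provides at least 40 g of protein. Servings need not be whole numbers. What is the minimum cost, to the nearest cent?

Cost per g of protein: oats $0.0833, edamame $0.1278, cheddar $0.1643, orange $0.6500.
With no serving limits, use only oats: 40 g / 6 g = 6.667 servings × $0.50 = $3.33.

$3.33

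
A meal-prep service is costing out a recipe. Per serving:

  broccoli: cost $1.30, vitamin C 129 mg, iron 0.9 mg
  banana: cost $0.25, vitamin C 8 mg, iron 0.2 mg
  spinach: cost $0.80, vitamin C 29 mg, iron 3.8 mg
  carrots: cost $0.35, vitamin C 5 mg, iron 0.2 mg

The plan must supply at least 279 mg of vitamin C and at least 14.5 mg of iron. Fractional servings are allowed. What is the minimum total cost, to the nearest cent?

Minimising a linear cost over {vitamin C ≥ 279, iron ≥ 14.5, servings ≥ 0} — the optimum is at a vertex, using one or two foods.
broccoli only: max(279/129, 14.5/0.9) = 16.11 servings → $20.94.
banana only: max(279/8, 14.5/0.2) = 72.5 servings → $18.12.
spinach only: max(279/29, 14.5/3.8) = 9.621 servings → $7.70.
carrots only: max(279/5, 14.5/0.2) = 72.5 servings → $25.38.
broccoli + banana with both targets exact would need a negative amount; discard.
broccoli + spinach with both tight: 1.378 servings and 3.489 servings → $4.58.
broccoli + carrots: the both-tight solution has a negative serving — not a feasible corner.
banana + spinach with both tight: 26 servings and 2.447 servings → $8.46.
banana + carrots with both targets exact would need a negative amount; discard.
spinach + carrots with both tight: 1.265 servings and 48.46 servings → $17.97.
The minimum over all feasible corners is $4.58.

$4.58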